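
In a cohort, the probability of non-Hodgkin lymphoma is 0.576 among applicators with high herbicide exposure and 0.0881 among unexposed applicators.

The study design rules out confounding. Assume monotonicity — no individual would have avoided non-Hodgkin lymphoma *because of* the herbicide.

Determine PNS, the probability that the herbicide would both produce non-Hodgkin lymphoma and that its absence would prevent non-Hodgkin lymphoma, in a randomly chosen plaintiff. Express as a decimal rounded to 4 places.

Let p₁ = 0.576, p₀ = 0.0881.
Under exogeneity and monotonicity, PNS = p₁ − p₀.
PNS = 0.576 − 0.0881 = 0.4879

PNS ≈ 0.4879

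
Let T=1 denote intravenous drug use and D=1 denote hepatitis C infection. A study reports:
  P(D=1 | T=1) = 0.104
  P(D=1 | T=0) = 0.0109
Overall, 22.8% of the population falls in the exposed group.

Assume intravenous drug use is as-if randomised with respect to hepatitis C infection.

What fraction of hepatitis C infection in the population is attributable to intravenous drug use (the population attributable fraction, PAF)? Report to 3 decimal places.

PAF ≈ 0.661

Let p₁ = 0.104, p₀ = 0.0109.
Overall risk P(Y=1) = π·p₁ + (1−π)·p₀ = 0.228×0.104 + 0.772×0.0109 = 0.032127.
Under exogeneity, PAF = [P(Y=1) − p₀] / P(Y=1).
PAF = (0.032127 − 0.0109) / 0.032127 ≈ 0.6607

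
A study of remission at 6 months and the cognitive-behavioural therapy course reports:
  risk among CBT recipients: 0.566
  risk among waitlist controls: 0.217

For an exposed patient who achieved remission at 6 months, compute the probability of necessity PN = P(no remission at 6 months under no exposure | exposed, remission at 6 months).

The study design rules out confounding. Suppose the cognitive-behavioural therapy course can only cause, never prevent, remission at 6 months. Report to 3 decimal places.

PN ≈ 0.617

Let p₁ = 0.566, p₀ = 0.217.
Under exogeneity and monotonicity, PN = (p₁ − p₀) / p₁.
PN = (0.566 − 0.217) / 0.566 = 0.349 / 0.566 ≈ 0.6166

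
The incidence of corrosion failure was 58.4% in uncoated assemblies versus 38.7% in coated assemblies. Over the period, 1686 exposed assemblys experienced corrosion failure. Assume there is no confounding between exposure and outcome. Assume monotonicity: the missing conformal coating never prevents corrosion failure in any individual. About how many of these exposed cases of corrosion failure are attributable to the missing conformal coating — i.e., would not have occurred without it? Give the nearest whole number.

p₁ = 0.584, p₀ = 0.387.
PN = (p₁ − p₀)/p₁ = (0.584 − 0.387) / 0.584 ≈ 0.33733.
Attributable cases ≈ PN × (exposed cases) = 0.33733 × 1686 ≈ 568.74.

about 569 cases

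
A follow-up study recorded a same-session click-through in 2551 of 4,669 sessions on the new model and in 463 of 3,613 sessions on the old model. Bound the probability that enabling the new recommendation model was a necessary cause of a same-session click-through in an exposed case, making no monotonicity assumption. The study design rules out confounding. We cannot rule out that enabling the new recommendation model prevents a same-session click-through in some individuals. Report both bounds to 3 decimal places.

0.765 ≤ PN ≤ 1.000

p₁ = P(outcome | exposed) = 2551/4669 = 0.54637
p₀ = P(outcome | unexposed) = 463/3613 = 0.12815
Under exogeneity alone the bounds on PN are max{0,(p₁−p₀)/p₁} ≤ PN ≤ min{1,(1−p₀)/p₁}.
  lower = (p₁ − p₀)/p₁ = 0.41822 / 0.54637 ≈ 0.7655
  upper = min{1, (1 − p₀)/p₁} = 0.87185 / 0.54637 ≈ 1.5957 → capped at 1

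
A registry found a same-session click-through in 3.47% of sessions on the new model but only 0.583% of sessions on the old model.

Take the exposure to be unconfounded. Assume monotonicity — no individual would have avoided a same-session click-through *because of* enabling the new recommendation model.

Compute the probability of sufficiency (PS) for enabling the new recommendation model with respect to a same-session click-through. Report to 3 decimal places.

p₁ = 0.0347, p₀ = 0.00583.
Under exogeneity and monotonicity, PS = (p₁ − p₀) / (1 − p₀).
PS = (0.0347 − 0.00583) / (1 − 0.00583) = 0.02887 / 0.99417 ≈ 0.0290

PS ≈ 0.029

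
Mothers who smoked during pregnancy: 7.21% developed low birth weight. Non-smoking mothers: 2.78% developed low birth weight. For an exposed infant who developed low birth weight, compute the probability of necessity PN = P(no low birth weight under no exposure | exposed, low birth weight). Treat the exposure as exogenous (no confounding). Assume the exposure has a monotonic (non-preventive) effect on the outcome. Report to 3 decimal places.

p₁ = 0.0721, p₀ = 0.0278.
Under exogeneity and monotonicity, PN = (p₁ − p₀) / p₁.
PN = (0.0721 − 0.0278) / 0.0721 = 0.0443 / 0.0721 ≈ 0.6144

PN ≈ 0.614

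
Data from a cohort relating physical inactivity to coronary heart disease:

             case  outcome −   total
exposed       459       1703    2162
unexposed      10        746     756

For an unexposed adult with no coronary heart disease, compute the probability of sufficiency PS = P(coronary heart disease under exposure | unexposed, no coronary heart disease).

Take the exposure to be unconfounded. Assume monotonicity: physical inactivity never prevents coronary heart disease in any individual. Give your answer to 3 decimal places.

PS ≈ 0.202

p₁ = P(outcome | exposed) = 459/2162 = 0.2123
p₀ = P(outcome | unexposed) = 10/756 = 0.013228
Under exogeneity and monotonicity, PS = (p₁ − p₀)/(1 − p₀).
PS = (0.2123 − 0.013228) / 0.98677 ≈ 0.2017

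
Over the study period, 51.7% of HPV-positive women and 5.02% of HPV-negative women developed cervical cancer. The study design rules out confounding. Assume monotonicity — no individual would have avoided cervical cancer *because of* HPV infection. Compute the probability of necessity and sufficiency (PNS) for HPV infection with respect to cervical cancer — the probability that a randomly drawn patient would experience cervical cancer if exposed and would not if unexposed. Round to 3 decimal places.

PNS ≈ 0.467

p₁ = 0.517, p₀ = 0.0502.
Under exogeneity and monotonicity, PNS = p₁ − p₀.
PNS = 0.517 − 0.0502 = 0.4668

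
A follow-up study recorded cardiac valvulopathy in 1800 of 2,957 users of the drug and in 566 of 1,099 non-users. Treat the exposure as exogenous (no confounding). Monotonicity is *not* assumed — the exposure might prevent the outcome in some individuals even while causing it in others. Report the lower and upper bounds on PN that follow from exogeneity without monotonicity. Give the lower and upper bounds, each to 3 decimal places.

0.154 ≤ PN ≤ 0.797

p₁ = P(outcome | exposed) = 1800/2957 = 0.60873
p₀ = P(outcome | unexposed) = 566/1099 = 0.51501
Under exogeneity alone the bounds on PN are max{0,(p₁−p₀)/p₁} ≤ PN ≤ min{1,(1−p₀)/p₁}.
  lower = (p₁ − p₀)/p₁ = 0.093711 / 0.60873 ≈ 0.1539
  upper = min{1, (1 − p₀)/p₁} = 0.48499 / 0.60873 ≈ 0.7967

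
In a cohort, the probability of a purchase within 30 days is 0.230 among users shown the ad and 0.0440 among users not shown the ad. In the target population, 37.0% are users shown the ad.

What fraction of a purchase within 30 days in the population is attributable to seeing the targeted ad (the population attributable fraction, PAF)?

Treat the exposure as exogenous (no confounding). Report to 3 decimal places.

Let p₁ = 0.23, p₀ = 0.044.
Overall risk P(Y=1) = π·p₁ + (1−π)·p₀ = 0.37×0.23 + 0.63×0.044 = 0.11282.
Under exogeneity, PAF = [P(Y=1) − p₀] / P(Y=1).
PAF = (0.11282 − 0.044) / 0.11282 ≈ 0.6100

PAF ≈ 0.610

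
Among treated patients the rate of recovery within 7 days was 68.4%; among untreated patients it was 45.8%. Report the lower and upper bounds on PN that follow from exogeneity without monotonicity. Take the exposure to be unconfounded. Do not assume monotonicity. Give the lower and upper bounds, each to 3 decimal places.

p₁ = 0.684, p₀ = 0.458.
Under exogeneity alone the bounds on PN are max{0,(p₁−p₀)/p₁} ≤ PN ≤ min{1,(1−p₀)/p₁}.
  lower = (p₁ − p₀)/p₁ = 0.226 / 0.684 ≈ 0.3304
  upper = min{1, (1 − p₀)/p₁} = 0.542 / 0.684 ≈ 0.7924

0.330 ≤ PN ≤ 0.792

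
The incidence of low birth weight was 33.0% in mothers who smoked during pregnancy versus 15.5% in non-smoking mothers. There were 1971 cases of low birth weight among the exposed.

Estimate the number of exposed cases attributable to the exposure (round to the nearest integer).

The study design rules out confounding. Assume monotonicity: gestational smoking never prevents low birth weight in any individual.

p₁ = 0.33, p₀ = 0.155.
PN = (p₁ − p₀)/p₁ = (0.33 − 0.155) / 0.33 ≈ 0.53030.
Attributable cases ≈ PN × (exposed cases) = 0.53030 × 1971 ≈ 1045.23.

about 1045 cases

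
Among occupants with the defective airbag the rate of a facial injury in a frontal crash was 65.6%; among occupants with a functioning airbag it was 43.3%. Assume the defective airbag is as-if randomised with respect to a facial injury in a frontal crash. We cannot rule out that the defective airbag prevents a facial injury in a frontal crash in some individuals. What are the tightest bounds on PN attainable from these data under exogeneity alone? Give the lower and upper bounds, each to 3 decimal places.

p₁ = 0.656, p₀ = 0.433.
Under exogeneity alone the bounds on PN are max{0,(p₁−p₀)/p₁} ≤ PN ≤ min{1,(1−p₀)/p₁}.
  lower = (p₁ − p₀)/p₁ = 0.223 / 0.656 ≈ 0.3399
  upper = min{1, (1 − p₀)/p₁} = 0.567 / 0.656 ≈ 0.8643

0.340 ≤ PN ≤ 0.864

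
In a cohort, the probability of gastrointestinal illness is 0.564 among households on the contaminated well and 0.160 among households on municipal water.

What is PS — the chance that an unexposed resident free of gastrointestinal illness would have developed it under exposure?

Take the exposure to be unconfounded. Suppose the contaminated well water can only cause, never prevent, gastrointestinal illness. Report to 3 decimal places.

PS ≈ 0.481

Let p₁ = 0.564, p₀ = 0.16.
Under exogeneity and monotonicity, PS = (p₁ − p₀) / (1 − p₀).
PS = (0.564 − 0.16) / (1 − 0.16) = 0.404 / 0.84 ≈ 0.4810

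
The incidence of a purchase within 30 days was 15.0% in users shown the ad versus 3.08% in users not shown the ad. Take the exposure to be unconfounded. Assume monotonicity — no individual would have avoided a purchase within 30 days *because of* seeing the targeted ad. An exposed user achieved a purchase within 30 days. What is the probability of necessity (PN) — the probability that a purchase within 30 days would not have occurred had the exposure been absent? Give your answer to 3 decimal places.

p₁ = 0.15, p₀ = 0.0308.
Under exogeneity and monotonicity, PN = (p₁ − p₀) / p₁.
PN = (0.15 − 0.0308) / 0.15 = 0.1192 / 0.15 ≈ 0.7947

PN ≈ 0.795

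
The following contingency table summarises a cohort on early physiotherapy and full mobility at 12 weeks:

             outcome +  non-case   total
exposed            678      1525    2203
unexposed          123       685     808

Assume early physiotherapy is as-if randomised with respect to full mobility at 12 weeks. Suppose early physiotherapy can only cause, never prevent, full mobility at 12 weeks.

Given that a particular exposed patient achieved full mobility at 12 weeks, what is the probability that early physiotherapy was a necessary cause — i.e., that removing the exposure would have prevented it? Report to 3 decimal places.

p₁ = P(outcome | exposed) = 678/2203 = 0.30776
p₀ = P(outcome | unexposed) = 123/808 = 0.15223
Under exogeneity and monotonicity, PN = (p₁ − p₀)/p₁.
PN = (0.30776 − 0.15223) / 0.30776 ≈ 0.5054

PN ≈ 0.505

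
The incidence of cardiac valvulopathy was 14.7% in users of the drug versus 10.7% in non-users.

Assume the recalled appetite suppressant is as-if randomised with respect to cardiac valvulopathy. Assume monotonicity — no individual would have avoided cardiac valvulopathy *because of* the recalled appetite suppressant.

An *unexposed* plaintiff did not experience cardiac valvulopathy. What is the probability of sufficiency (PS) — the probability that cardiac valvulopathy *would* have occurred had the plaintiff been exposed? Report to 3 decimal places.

p₁ = 0.147, p₀ = 0.107.
Under exogeneity and monotonicity, PS = (p₁ − p₀) / (1 − p₀).
PS = (0.147 − 0.107) / (1 − 0.107) = 0.04 / 0.893 ≈ 0.0448

PS ≈ 0.045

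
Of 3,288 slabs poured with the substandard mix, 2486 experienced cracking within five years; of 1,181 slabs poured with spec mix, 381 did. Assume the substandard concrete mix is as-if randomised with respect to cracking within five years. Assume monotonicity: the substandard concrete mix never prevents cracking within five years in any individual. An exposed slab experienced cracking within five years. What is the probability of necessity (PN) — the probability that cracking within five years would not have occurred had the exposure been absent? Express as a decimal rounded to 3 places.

PN ≈ 0.573

p₁ = P(outcome | exposed) = 2486/3288 = 0.75608
p₀ = P(outcome | unexposed) = 381/1181 = 0.32261
Under exogeneity and monotonicity, PN = (p₁ − p₀) / p₁.
PN = (0.75608 − 0.32261) / 0.75608 = 0.43347 / 0.75608 ≈ 0.5733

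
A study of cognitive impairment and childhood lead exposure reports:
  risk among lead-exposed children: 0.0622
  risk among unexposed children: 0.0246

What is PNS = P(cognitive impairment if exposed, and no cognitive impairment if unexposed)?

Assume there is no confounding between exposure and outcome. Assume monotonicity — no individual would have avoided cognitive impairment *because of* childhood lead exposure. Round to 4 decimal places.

Let p₁ = 0.0622, p₀ = 0.0246.
Under exogeneity and monotonicity, PNS = p₁ − p₀.
PNS = 0.0622 − 0.0246 = 0.0376

PNS ≈ 0.0376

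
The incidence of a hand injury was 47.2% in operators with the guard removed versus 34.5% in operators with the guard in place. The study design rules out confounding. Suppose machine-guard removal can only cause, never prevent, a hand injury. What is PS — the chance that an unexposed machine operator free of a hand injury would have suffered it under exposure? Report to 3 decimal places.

p₁ = 0.472, p₀ = 0.345.
Under exogeneity and monotonicity, PS = (p₁ − p₀) / (1 − p₀).
PS = (0.472 − 0.345) / (1 − 0.345) = 0.127 / 0.655 ≈ 0.1939

PS ≈ 0.194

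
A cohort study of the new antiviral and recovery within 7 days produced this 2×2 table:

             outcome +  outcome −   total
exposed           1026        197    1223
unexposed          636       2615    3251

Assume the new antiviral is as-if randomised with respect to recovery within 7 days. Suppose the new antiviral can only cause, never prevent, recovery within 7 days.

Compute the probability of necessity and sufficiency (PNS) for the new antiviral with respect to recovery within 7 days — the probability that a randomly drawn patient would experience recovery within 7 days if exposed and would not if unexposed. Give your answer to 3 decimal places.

p₁ = P(outcome | exposed) = 1026/1223 = 0.83892
p₀ = P(outcome | unexposed) = 636/3251 = 0.19563
Under exogeneity and monotonicity, PNS = p₁ − p₀.
PNS = 0.83892 − 0.19563 = 0.64329

PNS ≈ 0.643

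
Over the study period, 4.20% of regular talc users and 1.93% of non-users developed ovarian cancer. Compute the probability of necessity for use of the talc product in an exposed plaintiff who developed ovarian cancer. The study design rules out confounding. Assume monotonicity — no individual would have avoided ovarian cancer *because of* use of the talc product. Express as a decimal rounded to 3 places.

p₁ = 0.042, p₀ = 0.0193.
Under exogeneity and monotonicity, PN = (p₁ − p₀) / p₁.
PN = (0.042 − 0.0193) / 0.042 = 0.0227 / 0.042 ≈ 0.5405

PN ≈ 0.540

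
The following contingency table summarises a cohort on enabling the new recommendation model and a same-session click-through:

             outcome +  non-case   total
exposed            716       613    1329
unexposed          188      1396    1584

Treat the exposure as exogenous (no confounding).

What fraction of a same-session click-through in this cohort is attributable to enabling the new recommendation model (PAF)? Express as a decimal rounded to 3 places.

PAF ≈ 0.618

p₁ = P(outcome | exposed) = 716/1329 = 0.53875
p₀ = P(outcome | unexposed) = 188/1584 = 0.11869
Exposure prevalence π = 1329/2913 = 0.45623; overall risk P(Y=1) = 0.31033.
Under exogeneity, PAF = [P(Y=1) − p₀]/P(Y=1).
PAF = (0.31033 − 0.11869) / 0.31033 ≈ 0.6175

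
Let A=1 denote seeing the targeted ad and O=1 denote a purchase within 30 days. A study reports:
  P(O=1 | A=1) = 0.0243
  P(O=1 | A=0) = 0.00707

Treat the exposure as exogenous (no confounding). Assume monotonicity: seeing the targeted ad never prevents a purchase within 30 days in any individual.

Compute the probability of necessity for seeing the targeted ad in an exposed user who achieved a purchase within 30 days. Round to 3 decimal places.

Let p₁ = 0.0243, p₀ = 0.00707.
Under exogeneity and monotonicity, PN = (p₁ − p₀) / p₁.
PN = (0.0243 − 0.00707) / 0.0243 = 0.01723 / 0.0243 ≈ 0.7091

PN ≈ 0.709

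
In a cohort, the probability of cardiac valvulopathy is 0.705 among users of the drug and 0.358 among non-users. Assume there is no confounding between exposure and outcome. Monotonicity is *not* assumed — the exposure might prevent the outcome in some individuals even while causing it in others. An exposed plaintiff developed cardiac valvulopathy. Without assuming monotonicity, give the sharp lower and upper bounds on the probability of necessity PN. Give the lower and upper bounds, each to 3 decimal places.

0.492 ≤ PN ≤ 0.911

Let p₁ = 0.705, p₀ = 0.358.
Under exogeneity alone the bounds on PN are max{0,(p₁−p₀)/p₁} ≤ PN ≤ min{1,(1−p₀)/p₁}.
  lower = (p₁ − p₀)/p₁ = 0.347 / 0.705 ≈ 0.4922
  upper = min{1, (1 − p₀)/p₁} = 0.642 / 0.705 ≈ 0.9106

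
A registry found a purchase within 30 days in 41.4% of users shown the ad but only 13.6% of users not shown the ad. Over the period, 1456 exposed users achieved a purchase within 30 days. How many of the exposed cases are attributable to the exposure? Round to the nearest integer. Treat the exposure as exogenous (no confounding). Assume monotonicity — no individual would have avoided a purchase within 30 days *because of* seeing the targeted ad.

p₁ = 0.414, p₀ = 0.136.
PN = (p₁ − p₀)/p₁ = (0.414 − 0.136) / 0.414 ≈ 0.67150.
Attributable cases ≈ PN × (exposed cases) = 0.67150 × 1456 ≈ 977.70.

about 978 cases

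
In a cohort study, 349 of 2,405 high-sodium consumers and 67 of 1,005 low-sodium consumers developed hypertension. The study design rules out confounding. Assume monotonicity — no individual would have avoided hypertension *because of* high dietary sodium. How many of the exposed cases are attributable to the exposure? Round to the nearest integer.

about 189 cases

p₁ = P(outcome | exposed) = 349/2405 = 0.14511
p₀ = P(outcome | unexposed) = 67/1005 = 0.066667
PN = (p₁ − p₀)/p₁ = (0.14511 − 0.066667) / 0.14511 ≈ 0.54059.
Attributable cases ≈ PN × (exposed cases) = 0.54059 × 349 ≈ 188.67.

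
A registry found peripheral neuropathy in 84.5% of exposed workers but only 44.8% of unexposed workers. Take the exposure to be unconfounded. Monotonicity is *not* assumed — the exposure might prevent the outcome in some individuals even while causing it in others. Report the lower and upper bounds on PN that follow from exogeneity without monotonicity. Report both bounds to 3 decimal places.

0.470 ≤ PN ≤ 0.653

p₁ = 0.845, p₀ = 0.448.
Under exogeneity alone the bounds on PN are max{0,(p₁−p₀)/p₁} ≤ PN ≤ min{1,(1−p₀)/p₁}.
  lower = (p₁ − p₀)/p₁ = 0.397 / 0.845 ≈ 0.4698
  upper = min{1, (1 − p₀)/p₁} = 0.552 / 0.845 ≈ 0.6533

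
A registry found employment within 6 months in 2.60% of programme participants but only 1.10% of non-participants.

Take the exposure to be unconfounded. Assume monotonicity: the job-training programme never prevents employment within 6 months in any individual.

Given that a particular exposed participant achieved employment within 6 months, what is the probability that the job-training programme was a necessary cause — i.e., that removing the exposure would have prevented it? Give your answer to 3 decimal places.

PN ≈ 0.577

p₁ = 0.026, p₀ = 0.011.
Under exogeneity and monotonicity, PN = (p₁ − p₀) / p₁.
PN = (0.026 − 0.011) / 0.026 = 0.015 / 0.026 ≈ 0.5769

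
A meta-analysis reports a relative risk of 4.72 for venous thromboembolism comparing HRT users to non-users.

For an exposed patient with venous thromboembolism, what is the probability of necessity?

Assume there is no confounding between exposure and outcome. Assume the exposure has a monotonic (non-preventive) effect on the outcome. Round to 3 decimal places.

Under exogeneity and monotonicity, PN = (RR − 1) / RR = 1 − 1/RR.
PN = (4.72 − 1) / 4.72 = 3.72 / 4.72 ≈ 0.7881

PN ≈ 0.788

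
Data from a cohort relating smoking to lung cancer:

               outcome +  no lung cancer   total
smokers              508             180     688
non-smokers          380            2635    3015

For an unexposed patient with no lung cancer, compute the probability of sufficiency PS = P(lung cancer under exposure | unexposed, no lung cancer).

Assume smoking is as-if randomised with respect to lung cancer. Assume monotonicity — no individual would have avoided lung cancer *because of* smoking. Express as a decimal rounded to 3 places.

p₁ = P(outcome | exposed) = 508/688 = 0.73837
p₀ = P(outcome | unexposed) = 380/3015 = 0.12604
Under exogeneity and monotonicity, PS = (p₁ − p₀)/(1 − p₀).
PS = (0.73837 − 0.12604) / 0.87396 ≈ 0.7006

PS ≈ 0.701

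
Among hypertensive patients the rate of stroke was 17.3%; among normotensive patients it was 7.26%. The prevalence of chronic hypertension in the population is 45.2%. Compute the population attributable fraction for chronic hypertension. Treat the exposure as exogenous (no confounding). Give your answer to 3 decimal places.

p₁ = 0.173, p₀ = 0.0726.
Overall risk P(Y=1) = π·p₁ + (1−π)·p₀ = 0.452×0.173 + 0.548×0.0726 = 0.11798.
Under exogeneity, PAF = [P(Y=1) − p₀] / P(Y=1).
PAF = (0.11798 − 0.0726) / 0.11798 ≈ 0.3846

PAF ≈ 0.385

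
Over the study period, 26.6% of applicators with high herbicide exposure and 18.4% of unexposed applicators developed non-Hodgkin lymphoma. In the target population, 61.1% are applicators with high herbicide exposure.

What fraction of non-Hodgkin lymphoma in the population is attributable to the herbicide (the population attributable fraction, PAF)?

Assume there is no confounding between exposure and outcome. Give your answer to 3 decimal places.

p₁ = 0.266, p₀ = 0.184.
Overall risk P(Y=1) = π·p₁ + (1−π)·p₀ = 0.611×0.266 + 0.389×0.184 = 0.2341.
Under exogeneity, PAF = [P(Y=1) − p₀] / P(Y=1).
PAF = (0.2341 − 0.184) / 0.2341 ≈ 0.2140

PAF ≈ 0.214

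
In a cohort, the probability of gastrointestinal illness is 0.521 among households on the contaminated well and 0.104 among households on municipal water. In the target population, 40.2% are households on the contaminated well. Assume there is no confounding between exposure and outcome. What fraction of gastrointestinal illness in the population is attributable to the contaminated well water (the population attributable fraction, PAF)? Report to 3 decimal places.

PAF ≈ 0.617

Let p₁ = 0.521, p₀ = 0.104.
Overall risk P(Y=1) = π·p₁ + (1−π)·p₀ = 0.402×0.521 + 0.598×0.104 = 0.27163.
Under exogeneity, PAF = [P(Y=1) − p₀] / P(Y=1).
PAF = (0.27163 − 0.104) / 0.27163 ≈ 0.6171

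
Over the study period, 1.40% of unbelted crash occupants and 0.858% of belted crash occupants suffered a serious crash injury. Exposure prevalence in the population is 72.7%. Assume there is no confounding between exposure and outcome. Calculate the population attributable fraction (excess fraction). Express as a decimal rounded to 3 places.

PAF ≈ 0.315

p₁ = 0.014, p₀ = 0.00858.
Overall risk P(Y=1) = π·p₁ + (1−π)·p₀ = 0.727×0.014 + 0.273×0.00858 = 0.01252.
Under exogeneity, PAF = [P(Y=1) − p₀] / P(Y=1).
PAF = (0.01252 − 0.00858) / 0.01252 ≈ 0.3147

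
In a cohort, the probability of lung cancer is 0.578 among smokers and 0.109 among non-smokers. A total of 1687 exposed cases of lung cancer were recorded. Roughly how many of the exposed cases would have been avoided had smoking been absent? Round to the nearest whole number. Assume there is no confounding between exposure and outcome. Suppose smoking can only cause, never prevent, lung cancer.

Let p₁ = 0.578, p₀ = 0.109.
PN = (p₁ − p₀)/p₁ = (0.578 − 0.109) / 0.578 ≈ 0.81142.
Attributable cases ≈ PN × (exposed cases) = 0.81142 × 1687 ≈ 1368.86.

about 1369 cases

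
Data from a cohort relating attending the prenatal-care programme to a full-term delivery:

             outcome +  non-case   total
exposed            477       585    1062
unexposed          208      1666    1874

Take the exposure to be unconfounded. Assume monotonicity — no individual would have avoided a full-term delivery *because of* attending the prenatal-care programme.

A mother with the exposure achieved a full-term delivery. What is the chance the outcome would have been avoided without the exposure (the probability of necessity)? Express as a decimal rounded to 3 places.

PN ≈ 0.753

p₁ = P(outcome | exposed) = 477/1062 = 0.44915
p₀ = P(outcome | unexposed) = 208/1874 = 0.11099
Under exogeneity and monotonicity, PN = (p₁ − p₀) / p₁.
PN = (0.44915 − 0.11099) / 0.44915 = 0.33816 / 0.44915 ≈ 0.7529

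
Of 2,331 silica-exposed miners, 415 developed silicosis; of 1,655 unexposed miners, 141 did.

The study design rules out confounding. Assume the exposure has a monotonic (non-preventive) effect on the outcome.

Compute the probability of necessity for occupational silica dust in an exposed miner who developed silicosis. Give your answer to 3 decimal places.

PN ≈ 0.521

p₁ = P(outcome | exposed) = 415/2331 = 0.17804
p₀ = P(outcome | unexposed) = 141/1655 = 0.085196
Under exogeneity and monotonicity, PN = (p₁ − p₀) / p₁.
PN = (0.17804 − 0.085196) / 0.17804 = 0.092839 / 0.17804 ≈ 0.5215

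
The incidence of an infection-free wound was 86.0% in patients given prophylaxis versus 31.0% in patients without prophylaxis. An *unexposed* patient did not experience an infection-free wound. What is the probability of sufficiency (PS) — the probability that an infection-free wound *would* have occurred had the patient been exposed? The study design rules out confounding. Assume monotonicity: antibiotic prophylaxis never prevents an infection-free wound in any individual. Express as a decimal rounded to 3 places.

PS ≈ 0.797

p₁ = 0.86, p₀ = 0.31.
Under exogeneity and monotonicity, PS = (p₁ − p₀) / (1 − p₀).
PS = (0.86 − 0.31) / (1 − 0.31) = 0.55 / 0.69 ≈ 0.7971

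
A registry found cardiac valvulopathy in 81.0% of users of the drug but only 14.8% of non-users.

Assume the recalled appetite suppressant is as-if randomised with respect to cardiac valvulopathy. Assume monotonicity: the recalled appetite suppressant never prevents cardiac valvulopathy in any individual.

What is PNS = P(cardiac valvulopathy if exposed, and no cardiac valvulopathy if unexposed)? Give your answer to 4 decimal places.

PNS ≈ 0.6620

p₁ = 0.81, p₀ = 0.148.
Under exogeneity and monotonicity, PNS = p₁ − p₀.
PNS = 0.81 − 0.148 = 0.662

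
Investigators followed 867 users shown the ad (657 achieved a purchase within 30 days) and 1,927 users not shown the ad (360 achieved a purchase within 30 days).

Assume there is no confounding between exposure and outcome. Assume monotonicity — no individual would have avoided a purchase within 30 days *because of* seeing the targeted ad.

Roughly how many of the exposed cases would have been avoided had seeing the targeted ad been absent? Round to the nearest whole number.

p₁ = P(outcome | exposed) = 657/867 = 0.75779
p₀ = P(outcome | unexposed) = 360/1927 = 0.18682
PN = (p₁ − p₀)/p₁ = (0.75779 − 0.18682) / 0.75779 ≈ 0.75347.
Attributable cases ≈ PN × (exposed cases) = 0.75347 × 657 ≈ 495.03.

about 495 cases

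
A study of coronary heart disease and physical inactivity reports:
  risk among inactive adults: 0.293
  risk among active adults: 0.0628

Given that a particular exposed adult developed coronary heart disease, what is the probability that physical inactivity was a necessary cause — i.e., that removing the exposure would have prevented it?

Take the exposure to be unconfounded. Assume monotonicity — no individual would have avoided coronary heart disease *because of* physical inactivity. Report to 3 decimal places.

Let p₁ = 0.293, p₀ = 0.0628.
Under exogeneity and monotonicity, PN = (p₁ − p₀) / p₁.
PN = (0.293 − 0.0628) / 0.293 = 0.2302 / 0.293 ≈ 0.7857

PN ≈ 0.786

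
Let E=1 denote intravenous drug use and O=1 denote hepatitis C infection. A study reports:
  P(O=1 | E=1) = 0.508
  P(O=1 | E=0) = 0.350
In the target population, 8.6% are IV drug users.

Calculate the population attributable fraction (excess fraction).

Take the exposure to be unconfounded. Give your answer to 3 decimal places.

PAF ≈ 0.037

Let p₁ = 0.508, p₀ = 0.35.
Overall risk P(Y=1) = π·p₁ + (1−π)·p₀ = 0.086×0.508 + 0.914×0.35 = 0.36359.
Under exogeneity, PAF = [P(Y=1) − p₀] / P(Y=1).
PAF = (0.36359 − 0.35) / 0.36359 ≈ 0.0374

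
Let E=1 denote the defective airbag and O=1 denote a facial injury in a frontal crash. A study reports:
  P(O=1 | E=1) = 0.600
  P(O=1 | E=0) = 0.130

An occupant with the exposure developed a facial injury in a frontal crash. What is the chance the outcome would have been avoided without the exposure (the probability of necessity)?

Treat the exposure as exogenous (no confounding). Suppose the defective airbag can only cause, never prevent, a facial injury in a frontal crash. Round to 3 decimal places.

Let p₁ = 0.6, p₀ = 0.13.
Under exogeneity and monotonicity, PN = (p₁ − p₀) / p₁.
PN = (0.6 − 0.13) / 0.6 = 0.47 / 0.6 ≈ 0.7833

PN ≈ 0.783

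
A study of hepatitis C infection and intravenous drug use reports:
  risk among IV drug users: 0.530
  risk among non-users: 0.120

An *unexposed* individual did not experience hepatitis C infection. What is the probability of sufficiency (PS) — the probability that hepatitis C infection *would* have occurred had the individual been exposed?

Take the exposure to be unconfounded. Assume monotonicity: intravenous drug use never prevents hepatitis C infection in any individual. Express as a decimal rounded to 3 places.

Let p₁ = 0.53, p₀ = 0.12.
Under exogeneity and monotonicity, PS = (p₁ − p₀) / (1 − p₀).
PS = (0.53 − 0.12) / (1 − 0.12) = 0.41 / 0.88 ≈ 0.4659

PS ≈ 0.466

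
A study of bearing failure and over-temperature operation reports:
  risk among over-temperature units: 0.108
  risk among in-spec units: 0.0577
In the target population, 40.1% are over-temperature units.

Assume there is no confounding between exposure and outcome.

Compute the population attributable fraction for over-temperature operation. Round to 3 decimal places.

PAF ≈ 0.259

Let p₁ = 0.108, p₀ = 0.0577.
Overall risk P(Y=1) = π·p₁ + (1−π)·p₀ = 0.401×0.108 + 0.599×0.0577 = 0.07787.
Under exogeneity, PAF = [P(Y=1) − p₀] / P(Y=1).
PAF = (0.07787 − 0.0577) / 0.07787 ≈ 0.2590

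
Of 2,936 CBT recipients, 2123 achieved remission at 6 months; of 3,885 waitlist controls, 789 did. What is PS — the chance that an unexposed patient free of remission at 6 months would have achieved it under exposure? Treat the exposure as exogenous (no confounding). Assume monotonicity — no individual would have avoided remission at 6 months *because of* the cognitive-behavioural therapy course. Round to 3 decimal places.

PS ≈ 0.653

p₁ = P(outcome | exposed) = 2123/2936 = 0.72309
p₀ = P(outcome | unexposed) = 789/3885 = 0.20309
Under exogeneity and monotonicity, PS = (p₁ − p₀) / (1 − p₀).
PS = (0.72309 − 0.20309) / (1 − 0.20309) = 0.52 / 0.79691 ≈ 0.6525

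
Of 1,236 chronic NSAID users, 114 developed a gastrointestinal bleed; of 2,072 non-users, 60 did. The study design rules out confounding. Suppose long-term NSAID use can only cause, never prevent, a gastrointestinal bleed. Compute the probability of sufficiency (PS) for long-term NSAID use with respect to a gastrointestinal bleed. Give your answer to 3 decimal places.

p₁ = P(outcome | exposed) = 114/1236 = 0.092233
p₀ = P(outcome | unexposed) = 60/2072 = 0.028958
Under exogeneity and monotonicity, PS = (p₁ − p₀) / (1 − p₀).
PS = (0.092233 − 0.028958) / (1 − 0.028958) = 0.063275 / 0.97104 ≈ 0.0652

PS ≈ 0.065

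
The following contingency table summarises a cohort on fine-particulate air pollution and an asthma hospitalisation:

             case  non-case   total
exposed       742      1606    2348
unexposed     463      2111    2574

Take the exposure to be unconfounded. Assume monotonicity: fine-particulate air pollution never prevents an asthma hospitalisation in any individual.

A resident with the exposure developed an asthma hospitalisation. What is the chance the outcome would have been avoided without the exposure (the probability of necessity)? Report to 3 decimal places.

PN ≈ 0.431

p₁ = P(outcome | exposed) = 742/2348 = 0.31601
p₀ = P(outcome | unexposed) = 463/2574 = 0.17988
Under exogeneity and monotonicity, PN = (p₁ − p₀)/p₁.
PN = (0.31601 − 0.17988) / 0.31601 ≈ 0.4308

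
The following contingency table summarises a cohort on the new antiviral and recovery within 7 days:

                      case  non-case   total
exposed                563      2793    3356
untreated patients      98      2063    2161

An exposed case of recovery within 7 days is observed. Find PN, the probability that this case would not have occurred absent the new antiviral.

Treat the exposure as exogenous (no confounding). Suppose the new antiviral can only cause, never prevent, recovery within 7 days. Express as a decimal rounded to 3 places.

p₁ = P(outcome | exposed) = 563/3356 = 0.16776
p₀ = P(outcome | unexposed) = 98/2161 = 0.045349
Under exogeneity and monotonicity, PN = (p₁ − p₀)/p₁.
PN = (0.16776 − 0.045349) / 0.16776 ≈ 0.7297

PN ≈ 0.730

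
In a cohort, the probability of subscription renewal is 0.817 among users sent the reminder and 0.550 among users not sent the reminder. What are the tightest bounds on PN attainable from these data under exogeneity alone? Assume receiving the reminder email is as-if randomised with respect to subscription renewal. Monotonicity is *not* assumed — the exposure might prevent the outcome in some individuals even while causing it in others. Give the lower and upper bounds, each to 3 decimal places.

Let p₁ = 0.817, p₀ = 0.55.
Under exogeneity alone the bounds on PN are max{0,(p₁−p₀)/p₁} ≤ PN ≤ min{1,(1−p₀)/p₁}.
  lower = (p₁ − p₀)/p₁ = 0.267 / 0.817 ≈ 0.3268
  upper = min{1, (1 − p₀)/p₁} = 0.45 / 0.817 ≈ 0.5508

0.327 ≤ PN ≤ 0.551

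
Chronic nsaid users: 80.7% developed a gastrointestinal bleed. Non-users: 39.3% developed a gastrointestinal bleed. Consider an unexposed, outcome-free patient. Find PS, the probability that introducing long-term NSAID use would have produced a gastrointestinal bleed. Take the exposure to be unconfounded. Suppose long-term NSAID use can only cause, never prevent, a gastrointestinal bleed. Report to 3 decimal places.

p₁ = 0.807, p₀ = 0.393.
Under exogeneity and monotonicity, PS = (p₁ − p₀) / (1 − p₀).
PS = (0.807 − 0.393) / (1 − 0.393) = 0.414 / 0.607 ≈ 0.6820

PS ≈ 0.682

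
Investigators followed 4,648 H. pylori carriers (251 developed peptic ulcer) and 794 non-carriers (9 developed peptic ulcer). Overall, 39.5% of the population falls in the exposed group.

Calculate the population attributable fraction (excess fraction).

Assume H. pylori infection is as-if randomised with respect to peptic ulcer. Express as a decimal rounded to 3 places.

p₁ = P(outcome | exposed) = 251/4648 = 0.054002
p₀ = P(outcome | unexposed) = 9/794 = 0.011335
Overall risk P(Y=1) = π·p₁ + (1−π)·p₀ = 0.395×0.054002 + 0.605×0.011335 = 0.028188.
Under exogeneity, PAF = [P(Y=1) − p₀] / P(Y=1).
PAF = (0.028188 − 0.011335) / 0.028188 ≈ 0.5979

PAF ≈ 0.598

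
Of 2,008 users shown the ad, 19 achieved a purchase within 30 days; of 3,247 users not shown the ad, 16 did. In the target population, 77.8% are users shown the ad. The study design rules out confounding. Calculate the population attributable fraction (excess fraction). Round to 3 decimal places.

p₁ = P(outcome | exposed) = 19/2008 = 0.0094622
p₀ = P(outcome | unexposed) = 16/3247 = 0.0049276
Overall risk P(Y=1) = π·p₁ + (1−π)·p₀ = 0.778×0.0094622 + 0.222×0.0049276 = 0.0084555.
Under exogeneity, PAF = [P(Y=1) − p₀] / P(Y=1).
PAF = (0.0084555 − 0.0049276) / 0.0084555 ≈ 0.4172

PAF ≈ 0.417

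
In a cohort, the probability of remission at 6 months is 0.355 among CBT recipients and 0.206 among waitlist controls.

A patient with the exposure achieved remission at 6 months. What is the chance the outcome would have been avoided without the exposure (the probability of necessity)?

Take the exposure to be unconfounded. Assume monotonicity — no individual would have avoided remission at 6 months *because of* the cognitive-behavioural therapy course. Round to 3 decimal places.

Let p₁ = 0.355, p₀ = 0.206.
Under exogeneity and monotonicity, PN = (p₁ − p₀) / p₁.
PN = (0.355 − 0.206) / 0.355 = 0.149 / 0.355 ≈ 0.4197

PN ≈ 0.420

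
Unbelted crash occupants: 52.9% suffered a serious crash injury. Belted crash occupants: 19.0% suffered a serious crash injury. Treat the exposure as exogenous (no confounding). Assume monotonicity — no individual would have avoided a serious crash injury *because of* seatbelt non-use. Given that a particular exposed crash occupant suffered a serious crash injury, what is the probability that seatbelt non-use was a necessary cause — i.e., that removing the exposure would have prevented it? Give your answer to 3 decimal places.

p₁ = 0.529, p₀ = 0.19.
Under exogeneity and monotonicity, PN = (p₁ − p₀) / p₁.
PN = (0.529 − 0.19) / 0.529 = 0.339 / 0.529 ≈ 0.6408

PN ≈ 0.641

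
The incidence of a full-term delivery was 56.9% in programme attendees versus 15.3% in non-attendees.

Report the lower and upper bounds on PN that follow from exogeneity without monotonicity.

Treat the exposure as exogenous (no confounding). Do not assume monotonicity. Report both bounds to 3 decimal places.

0.731 ≤ PN ≤ 1.000

p₁ = 0.569, p₀ = 0.153.
Under exogeneity alone the bounds on PN are max{0,(p₁−p₀)/p₁} ≤ PN ≤ min{1,(1−p₀)/p₁}.
  lower = (p₁ − p₀)/p₁ = 0.416 / 0.569 ≈ 0.7311
  upper = min{1, (1 − p₀)/p₁} = 0.847 / 0.569 ≈ 1.4886 → capped at 1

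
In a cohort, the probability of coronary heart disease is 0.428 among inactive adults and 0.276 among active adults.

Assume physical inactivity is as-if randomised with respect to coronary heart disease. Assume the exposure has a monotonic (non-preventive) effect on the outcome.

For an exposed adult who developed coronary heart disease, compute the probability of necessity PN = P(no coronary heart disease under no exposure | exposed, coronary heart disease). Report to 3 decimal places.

PN ≈ 0.355

Let p₁ = 0.428, p₀ = 0.276.
Under exogeneity and monotonicity, PN = (p₁ − p₀) / p₁.
PN = (0.428 − 0.276) / 0.428 = 0.152 / 0.428 ≈ 0.3551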